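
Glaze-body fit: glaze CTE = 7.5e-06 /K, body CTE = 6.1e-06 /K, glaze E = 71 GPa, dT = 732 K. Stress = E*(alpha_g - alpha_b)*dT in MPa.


Stress = 71*1000*(7.5e-06 - 6.1e-06)*732 = 72.8 MPa

72.8


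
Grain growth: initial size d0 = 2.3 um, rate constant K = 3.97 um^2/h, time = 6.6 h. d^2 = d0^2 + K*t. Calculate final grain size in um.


d^2 = 2.3^2 + 3.97*6.6 = 31.492
d = sqrt(31.492) = 5.61 um

5.61


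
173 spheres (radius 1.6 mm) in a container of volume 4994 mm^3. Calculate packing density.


V_sphere = 4/3*pi*1.6^3 = 17.1573 mm^3
Total V = 173*17.1573 = 2968.2129 mm^3
PD = 2968.2129 / 4994 = 0.594

0.594


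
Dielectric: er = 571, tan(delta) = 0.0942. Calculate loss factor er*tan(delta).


Loss = 571 * 0.0942 = 53.788

53.788


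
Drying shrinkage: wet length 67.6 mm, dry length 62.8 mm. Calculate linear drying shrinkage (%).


DS = (67.6 - 62.8) / 67.6 * 100 = 7.1%

7.1


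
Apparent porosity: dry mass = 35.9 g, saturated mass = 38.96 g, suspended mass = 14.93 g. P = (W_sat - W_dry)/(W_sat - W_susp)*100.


P = (38.96 - 35.9) / (38.96 - 14.93) * 100 = 3.06 / 24.03 * 100 = 12.7%

12.7


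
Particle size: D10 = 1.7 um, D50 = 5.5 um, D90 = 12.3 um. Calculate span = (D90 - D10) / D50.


Span = (12.3 - 1.7) / 5.5 = 10.6 / 5.5 = 1.927

1.927


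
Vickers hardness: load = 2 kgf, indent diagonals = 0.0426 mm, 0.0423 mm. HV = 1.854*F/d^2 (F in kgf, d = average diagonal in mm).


d_avg = (0.0426+0.0423)/2 = 0.04245 mm
HV = 1.854*2/0.04245^2 = 2058

2058


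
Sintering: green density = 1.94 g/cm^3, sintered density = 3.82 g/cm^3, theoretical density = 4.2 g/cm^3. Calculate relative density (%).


Relative = 3.82 / 4.2 * 100 = 91.0%

91.0


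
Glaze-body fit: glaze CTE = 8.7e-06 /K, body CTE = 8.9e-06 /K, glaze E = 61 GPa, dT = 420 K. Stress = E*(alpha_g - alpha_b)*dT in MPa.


Stress = 61*1000*(8.7e-06 - 8.9e-06)*420 = -5.1 MPa

-5.1


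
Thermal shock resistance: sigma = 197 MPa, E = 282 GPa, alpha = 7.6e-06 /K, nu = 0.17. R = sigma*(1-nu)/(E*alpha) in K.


R = 197*(1-0.17)/(282*1000*7.6e-06) = 76 K

76


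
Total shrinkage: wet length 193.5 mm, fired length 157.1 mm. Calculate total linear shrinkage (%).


TS = (193.5 - 157.1) / 193.5 * 100 = 18.81%

18.81


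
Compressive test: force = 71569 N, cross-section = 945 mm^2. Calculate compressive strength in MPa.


CS = 71569 / 945 = 75.7 MPa

75.7


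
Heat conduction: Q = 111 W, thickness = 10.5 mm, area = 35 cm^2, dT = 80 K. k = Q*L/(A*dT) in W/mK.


k = 111*10.5/1000/(35/10000*80) = 4.16 W/mK

4.16


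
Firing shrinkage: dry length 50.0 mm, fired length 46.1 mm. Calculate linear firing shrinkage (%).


FS = (50.0 - 46.1) / 50.0 * 100 = 7.8%

7.8


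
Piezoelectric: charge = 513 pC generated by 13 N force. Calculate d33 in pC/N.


d33 = 513 / 13 = 39.5 pC/N

39.5


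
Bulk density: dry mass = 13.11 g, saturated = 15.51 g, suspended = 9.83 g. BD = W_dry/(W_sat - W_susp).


BD = 13.11 / (15.51 - 9.83) = 13.11 / 5.68 = 2.308 g/cm^3

2.308


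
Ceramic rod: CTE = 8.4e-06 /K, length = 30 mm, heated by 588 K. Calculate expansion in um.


dL = 8.4e-06 * 30 * 588 * 1000 = 148.176 um

148.176


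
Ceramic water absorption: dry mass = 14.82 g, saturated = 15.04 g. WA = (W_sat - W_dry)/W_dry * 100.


WA = (15.04 - 14.82) / 14.82 * 100 = 1.48%

1.48


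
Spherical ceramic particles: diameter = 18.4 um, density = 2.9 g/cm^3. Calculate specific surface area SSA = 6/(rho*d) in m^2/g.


SSA = 6 / (2.9 * 18.4) = 0.112 m^2/g

0.112


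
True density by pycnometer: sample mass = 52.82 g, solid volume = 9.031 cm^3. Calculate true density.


TD = 52.82 / 9.031 = 5.849 g/cm^3

5.849


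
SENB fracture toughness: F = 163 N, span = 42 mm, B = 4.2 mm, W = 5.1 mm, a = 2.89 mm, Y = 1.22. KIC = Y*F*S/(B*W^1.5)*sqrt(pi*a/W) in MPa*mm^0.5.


KIC = 1.22*163*42/(4.2*5.1^1.5)*sqrt(pi*2.89/5.1) = 230.37

230.37


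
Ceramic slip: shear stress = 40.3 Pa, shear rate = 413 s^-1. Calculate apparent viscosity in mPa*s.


eta = tau/gamma * 1000 = 40.3/413 * 1000 = 97.6 mPa*s

97.6


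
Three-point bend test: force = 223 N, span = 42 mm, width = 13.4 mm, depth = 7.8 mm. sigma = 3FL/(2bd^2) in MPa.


sigma = 3*223*42/(2*13.4*7.8^2) = 17.2 MPa

17.2


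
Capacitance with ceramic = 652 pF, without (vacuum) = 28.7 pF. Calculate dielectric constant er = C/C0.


er = 652 / 28.7 = 22.72

22.72


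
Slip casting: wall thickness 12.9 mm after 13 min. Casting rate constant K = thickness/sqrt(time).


K = 12.9 / sqrt(13) = 12.9 / 3.6056 = 3.578 mm/min^0.5

3.578


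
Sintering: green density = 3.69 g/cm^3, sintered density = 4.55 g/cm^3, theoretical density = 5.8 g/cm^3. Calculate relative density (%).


Relative = 4.55 / 5.8 * 100 = 78.4%

78.4


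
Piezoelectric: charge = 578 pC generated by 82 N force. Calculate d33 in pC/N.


d33 = 578 / 82 = 7.0 pC/N

7.0


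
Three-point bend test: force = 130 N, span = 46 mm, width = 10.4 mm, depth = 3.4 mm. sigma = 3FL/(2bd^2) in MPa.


sigma = 3*130*46/(2*10.4*3.4^2) = 74.6 MPa

74.6


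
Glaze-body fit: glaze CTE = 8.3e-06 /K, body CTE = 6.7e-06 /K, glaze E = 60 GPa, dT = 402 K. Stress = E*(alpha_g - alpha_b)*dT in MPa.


Stress = 60*1000*(8.3e-06 - 6.7e-06)*402 = 38.6 MPa

38.6


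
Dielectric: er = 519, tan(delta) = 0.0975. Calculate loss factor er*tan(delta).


Loss = 519 * 0.0975 = 50.603

50.603


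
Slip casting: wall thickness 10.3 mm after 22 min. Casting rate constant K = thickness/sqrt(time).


K = 10.3 / sqrt(22) = 10.3 / 4.6904 = 2.196 mm/min^0.5

2.196


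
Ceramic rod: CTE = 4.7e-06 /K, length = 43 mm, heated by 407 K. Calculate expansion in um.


dL = 4.7e-06 * 43 * 407 * 1000 = 82.255 um

82.255


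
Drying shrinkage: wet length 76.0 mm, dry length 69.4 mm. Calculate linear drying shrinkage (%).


DS = (76.0 - 69.4) / 76.0 * 100 = 8.68%

8.68


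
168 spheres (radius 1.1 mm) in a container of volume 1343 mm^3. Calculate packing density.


V_sphere = 4/3*pi*1.1^3 = 5.5753 mm^3
Total V = 168*5.5753 = 936.6504 mm^3
PD = 936.6504 / 1343 = 0.697

0.697


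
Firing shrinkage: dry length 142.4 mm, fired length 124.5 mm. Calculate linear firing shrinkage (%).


FS = (142.4 - 124.5) / 142.4 * 100 = 12.57%

12.57


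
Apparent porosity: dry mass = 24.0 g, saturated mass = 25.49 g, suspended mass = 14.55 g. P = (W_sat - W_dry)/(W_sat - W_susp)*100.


P = (25.49 - 24.0) / (25.49 - 14.55) * 100 = 1.49 / 10.94 * 100 = 13.6%

13.6


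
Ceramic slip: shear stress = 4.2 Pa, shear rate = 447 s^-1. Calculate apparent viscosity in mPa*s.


eta = tau/gamma * 1000 = 4.2/447 * 1000 = 9.4 mPa*s

9.4


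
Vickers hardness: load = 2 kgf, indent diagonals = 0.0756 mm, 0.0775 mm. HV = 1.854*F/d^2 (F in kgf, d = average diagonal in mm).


d_avg = (0.0756+0.0775)/2 = 0.07655 mm
HV = 1.854*2/0.07655^2 = 633

633


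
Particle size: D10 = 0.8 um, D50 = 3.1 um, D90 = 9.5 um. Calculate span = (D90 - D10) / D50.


Span = (9.5 - 0.8) / 3.1 = 8.7 / 3.1 = 2.806

2.806


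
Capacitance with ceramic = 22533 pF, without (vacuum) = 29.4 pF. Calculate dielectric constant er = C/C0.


er = 22533 / 29.4 = 766.43

766.43


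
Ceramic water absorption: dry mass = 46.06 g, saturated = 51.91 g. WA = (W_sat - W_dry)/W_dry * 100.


WA = (51.91 - 46.06) / 46.06 * 100 = 12.7%

12.7


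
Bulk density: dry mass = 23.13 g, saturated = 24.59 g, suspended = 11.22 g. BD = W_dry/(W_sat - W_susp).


BD = 23.13 / (24.59 - 11.22) = 23.13 / 13.37 = 1.73 g/cm^3

1.73


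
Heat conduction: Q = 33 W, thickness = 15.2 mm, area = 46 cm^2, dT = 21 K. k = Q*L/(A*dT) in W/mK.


k = 33*15.2/1000/(46/10000*21) = 5.19 W/mK

5.19


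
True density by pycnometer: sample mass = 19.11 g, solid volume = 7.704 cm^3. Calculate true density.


TD = 19.11 / 7.704 = 2.481 g/cm^3

2.481


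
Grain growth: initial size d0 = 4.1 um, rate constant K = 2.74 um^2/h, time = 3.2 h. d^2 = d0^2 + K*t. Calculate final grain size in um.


d^2 = 4.1^2 + 2.74*3.2 = 25.578
d = sqrt(25.578) = 5.06 um

5.06


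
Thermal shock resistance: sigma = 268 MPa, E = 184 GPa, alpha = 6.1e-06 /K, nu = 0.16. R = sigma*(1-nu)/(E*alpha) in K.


R = 268*(1-0.16)/(184*1000*6.1e-06) = 201 K

201


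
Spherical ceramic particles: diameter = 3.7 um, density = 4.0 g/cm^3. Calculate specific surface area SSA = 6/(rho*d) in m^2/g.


SSA = 6 / (4.0 * 3.7) = 0.405 m^2/g

0.405


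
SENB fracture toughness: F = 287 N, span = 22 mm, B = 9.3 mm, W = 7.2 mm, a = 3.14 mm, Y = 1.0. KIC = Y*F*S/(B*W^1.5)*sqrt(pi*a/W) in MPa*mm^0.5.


KIC = 1.0*287*22/(9.3*7.2^1.5)*sqrt(pi*3.14/7.2) = 41.13

41.13


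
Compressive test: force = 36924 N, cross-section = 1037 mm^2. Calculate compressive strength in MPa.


CS = 36924 / 1037 = 35.6 MPa

35.6


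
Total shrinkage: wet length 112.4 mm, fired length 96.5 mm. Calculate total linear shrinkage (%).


TS = (112.4 - 96.5) / 112.4 * 100 = 14.15%

14.15


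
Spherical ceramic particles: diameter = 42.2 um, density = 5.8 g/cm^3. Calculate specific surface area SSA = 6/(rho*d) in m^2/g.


SSA = 6 / (5.8 * 42.2) = 0.025 m^2/g

0.025


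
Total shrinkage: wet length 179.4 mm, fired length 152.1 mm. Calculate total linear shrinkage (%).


TS = (179.4 - 152.1) / 179.4 * 100 = 15.22%

15.22


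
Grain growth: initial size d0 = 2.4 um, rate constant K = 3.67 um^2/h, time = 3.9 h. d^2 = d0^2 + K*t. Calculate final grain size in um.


d^2 = 2.4^2 + 3.67*3.9 = 20.073
d = sqrt(20.073) = 4.48 um

4.48


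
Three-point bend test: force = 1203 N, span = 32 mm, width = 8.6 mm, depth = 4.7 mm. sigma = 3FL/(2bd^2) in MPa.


sigma = 3*1203*32/(2*8.6*4.7^2) = 304.0 MPa

304.0


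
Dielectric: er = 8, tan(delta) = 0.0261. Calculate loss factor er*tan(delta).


Loss = 8 * 0.0261 = 0.209

0.209


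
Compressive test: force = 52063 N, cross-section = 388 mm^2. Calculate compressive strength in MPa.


CS = 52063 / 388 = 134.2 MPa

134.2


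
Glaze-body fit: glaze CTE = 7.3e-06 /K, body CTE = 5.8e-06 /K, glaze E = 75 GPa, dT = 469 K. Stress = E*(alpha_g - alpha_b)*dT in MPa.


Stress = 75*1000*(7.3e-06 - 5.8e-06)*469 = 52.8 MPa

52.8


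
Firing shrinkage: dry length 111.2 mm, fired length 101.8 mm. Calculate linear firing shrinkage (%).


FS = (111.2 - 101.8) / 111.2 * 100 = 8.45%

8.45


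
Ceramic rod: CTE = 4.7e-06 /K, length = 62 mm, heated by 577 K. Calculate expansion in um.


dL = 4.7e-06 * 62 * 577 * 1000 = 168.138 um

168.138


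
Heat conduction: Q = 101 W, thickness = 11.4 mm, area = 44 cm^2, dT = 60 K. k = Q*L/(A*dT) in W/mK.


k = 101*11.4/1000/(44/10000*60) = 4.36 W/mK

4.36


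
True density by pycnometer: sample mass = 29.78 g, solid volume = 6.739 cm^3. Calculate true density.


TD = 29.78 / 6.739 = 4.419 g/cm^3

4.419


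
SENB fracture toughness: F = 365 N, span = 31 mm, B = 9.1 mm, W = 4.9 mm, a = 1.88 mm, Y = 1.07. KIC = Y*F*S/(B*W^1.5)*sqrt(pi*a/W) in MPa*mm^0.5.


KIC = 1.07*365*31/(9.1*4.9^1.5)*sqrt(pi*1.88/4.9) = 134.67

134.67


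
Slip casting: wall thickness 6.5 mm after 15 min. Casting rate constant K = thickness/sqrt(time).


K = 6.5 / sqrt(15) = 6.5 / 3.873 = 1.678 mm/min^0.5

1.678


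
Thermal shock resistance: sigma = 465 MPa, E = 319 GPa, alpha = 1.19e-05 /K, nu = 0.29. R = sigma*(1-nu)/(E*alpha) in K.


R = 465*(1-0.29)/(319*1000*1.19e-05) = 87 K

87


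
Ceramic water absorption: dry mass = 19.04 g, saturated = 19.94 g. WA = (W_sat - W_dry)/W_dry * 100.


WA = (19.94 - 19.04) / 19.04 * 100 = 4.73%

4.73


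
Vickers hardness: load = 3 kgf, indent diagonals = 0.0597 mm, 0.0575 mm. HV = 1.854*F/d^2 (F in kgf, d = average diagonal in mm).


d_avg = (0.0597+0.0575)/2 = 0.0586 mm
HV = 1.854*3/0.0586^2 = 1620

1620


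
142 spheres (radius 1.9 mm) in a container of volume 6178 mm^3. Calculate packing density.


V_sphere = 4/3*pi*1.9^3 = 28.7309 mm^3
Total V = 142*28.7309 = 4079.7878 mm^3
PD = 4079.7878 / 6178 = 0.66

0.66


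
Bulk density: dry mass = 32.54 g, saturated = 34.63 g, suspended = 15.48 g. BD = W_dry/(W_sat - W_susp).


BD = 32.54 / (34.63 - 15.48) = 32.54 / 19.15 = 1.699 g/cm^3

1.699


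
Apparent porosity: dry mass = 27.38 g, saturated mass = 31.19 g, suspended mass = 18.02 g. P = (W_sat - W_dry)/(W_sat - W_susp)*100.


P = (31.19 - 27.38) / (31.19 - 18.02) * 100 = 3.81 / 13.17 * 100 = 28.9%

28.9


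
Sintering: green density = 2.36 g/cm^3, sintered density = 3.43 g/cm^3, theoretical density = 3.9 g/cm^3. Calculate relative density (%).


Relative = 3.43 / 3.9 * 100 = 87.9%

87.9


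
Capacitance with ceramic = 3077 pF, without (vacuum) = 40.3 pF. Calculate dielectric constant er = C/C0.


er = 3077 / 40.3 = 76.35

76.35


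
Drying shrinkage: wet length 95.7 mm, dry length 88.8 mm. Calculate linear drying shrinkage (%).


DS = (95.7 - 88.8) / 95.7 * 100 = 7.21%

7.21


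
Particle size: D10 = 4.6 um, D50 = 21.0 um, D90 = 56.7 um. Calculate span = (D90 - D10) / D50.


Span = (56.7 - 4.6) / 21.0 = 52.1 / 21.0 = 2.481

2.481


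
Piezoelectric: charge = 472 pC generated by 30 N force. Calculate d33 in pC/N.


d33 = 472 / 30 = 15.7 pC/N

15.7


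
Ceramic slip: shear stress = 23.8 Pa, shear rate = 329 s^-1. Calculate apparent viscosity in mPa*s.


eta = tau/gamma * 1000 = 23.8/329 * 1000 = 72.3 mPa*s

72.3


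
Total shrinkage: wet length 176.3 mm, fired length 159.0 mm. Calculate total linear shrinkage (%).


TS = (176.3 - 159.0) / 176.3 * 100 = 9.81%

9.81


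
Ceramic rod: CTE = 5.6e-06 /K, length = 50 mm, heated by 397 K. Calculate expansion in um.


dL = 5.6e-06 * 50 * 397 * 1000 = 111.16 um

111.16


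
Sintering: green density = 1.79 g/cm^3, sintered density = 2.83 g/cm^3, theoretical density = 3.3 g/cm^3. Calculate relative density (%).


Relative = 2.83 / 3.3 * 100 = 85.8%

85.8


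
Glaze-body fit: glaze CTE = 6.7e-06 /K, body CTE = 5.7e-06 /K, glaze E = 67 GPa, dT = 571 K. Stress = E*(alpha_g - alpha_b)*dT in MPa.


Stress = 67*1000*(6.7e-06 - 5.7e-06)*571 = 38.3 MPa

38.3


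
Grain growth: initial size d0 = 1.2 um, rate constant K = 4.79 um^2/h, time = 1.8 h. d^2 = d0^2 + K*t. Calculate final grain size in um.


d^2 = 1.2^2 + 4.79*1.8 = 10.062
d = sqrt(10.062) = 3.17 um

3.17


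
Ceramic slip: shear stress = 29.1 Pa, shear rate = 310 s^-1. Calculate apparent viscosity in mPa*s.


eta = tau/gamma * 1000 = 29.1/310 * 1000 = 93.9 mPa*s

93.9


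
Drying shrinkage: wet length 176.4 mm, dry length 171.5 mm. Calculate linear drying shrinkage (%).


DS = (176.4 - 171.5) / 176.4 * 100 = 2.78%

2.78


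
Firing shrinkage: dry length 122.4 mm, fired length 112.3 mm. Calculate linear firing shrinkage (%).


FS = (122.4 - 112.3) / 122.4 * 100 = 8.25%

8.25


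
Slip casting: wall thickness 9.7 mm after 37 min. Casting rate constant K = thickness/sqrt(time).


K = 9.7 / sqrt(37) = 9.7 / 6.0828 = 1.595 mm/min^0.5

1.595


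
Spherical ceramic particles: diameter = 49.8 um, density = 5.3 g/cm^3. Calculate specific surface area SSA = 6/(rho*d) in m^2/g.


SSA = 6 / (5.3 * 49.8) = 0.023 m^2/g

0.023


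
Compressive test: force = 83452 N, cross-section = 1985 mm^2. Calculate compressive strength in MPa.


CS = 83452 / 1985 = 42.0 MPa

42.0


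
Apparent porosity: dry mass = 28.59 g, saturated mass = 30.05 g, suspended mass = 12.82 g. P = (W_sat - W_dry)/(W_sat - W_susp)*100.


P = (30.05 - 28.59) / (30.05 - 12.82) * 100 = 1.46 / 17.23 * 100 = 8.5%

8.5


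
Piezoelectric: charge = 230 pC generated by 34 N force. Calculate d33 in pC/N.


d33 = 230 / 34 = 6.8 pC/N

6.8


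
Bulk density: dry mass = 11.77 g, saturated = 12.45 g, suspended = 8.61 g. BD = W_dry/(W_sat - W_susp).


BD = 11.77 / (12.45 - 8.61) = 11.77 / 3.84 = 3.065 g/cm^3

3.065


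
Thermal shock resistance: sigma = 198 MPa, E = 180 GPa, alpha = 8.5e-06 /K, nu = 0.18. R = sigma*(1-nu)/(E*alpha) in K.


R = 198*(1-0.18)/(180*1000*8.5e-06) = 106 K

106


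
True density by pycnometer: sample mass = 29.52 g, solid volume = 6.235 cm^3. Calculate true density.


TD = 29.52 / 6.235 = 4.735 g/cm^3

4.735


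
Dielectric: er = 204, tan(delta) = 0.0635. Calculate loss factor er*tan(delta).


Loss = 204 * 0.0635 = 12.954

12.954


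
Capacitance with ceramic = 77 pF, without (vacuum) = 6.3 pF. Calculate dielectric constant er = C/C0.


er = 77 / 6.3 = 12.22

12.22


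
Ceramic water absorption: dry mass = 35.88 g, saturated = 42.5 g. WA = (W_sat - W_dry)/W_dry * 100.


WA = (42.5 - 35.88) / 35.88 * 100 = 18.45%

18.45


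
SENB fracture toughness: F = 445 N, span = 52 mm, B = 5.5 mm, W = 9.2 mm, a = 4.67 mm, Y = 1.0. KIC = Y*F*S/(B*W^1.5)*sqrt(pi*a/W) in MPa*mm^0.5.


KIC = 1.0*445*52/(5.5*9.2^1.5)*sqrt(pi*4.67/9.2) = 190.4

190.4


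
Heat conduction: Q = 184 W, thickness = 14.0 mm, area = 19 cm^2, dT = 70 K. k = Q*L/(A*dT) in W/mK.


k = 184*14.0/1000/(19/10000*70) = 19.37 W/mK

19.37


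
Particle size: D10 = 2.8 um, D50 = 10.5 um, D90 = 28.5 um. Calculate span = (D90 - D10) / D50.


Span = (28.5 - 2.8) / 10.5 = 25.7 / 10.5 = 2.448

2.448


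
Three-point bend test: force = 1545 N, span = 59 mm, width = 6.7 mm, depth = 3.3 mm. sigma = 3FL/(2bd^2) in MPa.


sigma = 3*1545*59/(2*6.7*3.3^2) = 1874.0 MPa

1874.0


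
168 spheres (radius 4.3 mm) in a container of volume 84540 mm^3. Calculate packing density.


V_sphere = 4/3*pi*4.3^3 = 333.0381 mm^3
Total V = 168*333.0381 = 55950.4008 mm^3
PD = 55950.4008 / 84540 = 0.662

0.662


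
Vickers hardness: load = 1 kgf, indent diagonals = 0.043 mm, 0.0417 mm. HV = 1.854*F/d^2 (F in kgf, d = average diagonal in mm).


d_avg = (0.043+0.0417)/2 = 0.04235 mm
HV = 1.854*1/0.04235^2 = 1034

1034


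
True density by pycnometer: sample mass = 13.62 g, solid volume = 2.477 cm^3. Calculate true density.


TD = 13.62 / 2.477 = 5.499 g/cm^3

5.499


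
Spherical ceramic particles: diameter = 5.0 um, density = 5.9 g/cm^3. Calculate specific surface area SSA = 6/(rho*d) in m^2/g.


SSA = 6 / (5.9 * 5.0) = 0.203 m^2/g

0.203


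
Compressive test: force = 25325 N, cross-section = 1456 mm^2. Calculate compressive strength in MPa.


CS = 25325 / 1456 = 17.4 MPa

17.4


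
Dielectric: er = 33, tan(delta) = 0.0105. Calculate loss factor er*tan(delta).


Loss = 33 * 0.0105 = 0.347

0.347


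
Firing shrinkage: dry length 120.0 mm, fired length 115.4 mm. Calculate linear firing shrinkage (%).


FS = (120.0 - 115.4) / 120.0 * 100 = 3.83%

3.83


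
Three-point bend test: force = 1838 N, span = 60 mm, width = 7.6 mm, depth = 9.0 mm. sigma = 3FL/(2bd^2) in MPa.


sigma = 3*1838*60/(2*7.6*9.0^2) = 268.7 MPa

268.7


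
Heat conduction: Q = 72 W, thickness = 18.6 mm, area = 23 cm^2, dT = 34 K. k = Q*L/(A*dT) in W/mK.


k = 72*18.6/1000/(23/10000*34) = 17.13 W/mK

17.13


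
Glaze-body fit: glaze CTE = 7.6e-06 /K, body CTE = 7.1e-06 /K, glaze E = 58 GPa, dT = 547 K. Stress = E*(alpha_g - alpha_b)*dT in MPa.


Stress = 58*1000*(7.6e-06 - 7.1e-06)*547 = 15.9 MPa

15.9


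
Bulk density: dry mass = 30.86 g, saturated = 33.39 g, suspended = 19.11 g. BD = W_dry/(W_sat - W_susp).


BD = 30.86 / (33.39 - 19.11) = 30.86 / 14.28 = 2.161 g/cm^3

2.161


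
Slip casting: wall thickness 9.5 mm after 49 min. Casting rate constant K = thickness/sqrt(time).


K = 9.5 / sqrt(49) = 9.5 / 7.0 = 1.357 mm/min^0.5

1.357


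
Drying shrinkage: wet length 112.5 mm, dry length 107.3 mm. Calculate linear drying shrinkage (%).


DS = (112.5 - 107.3) / 112.5 * 100 = 4.62%

4.62


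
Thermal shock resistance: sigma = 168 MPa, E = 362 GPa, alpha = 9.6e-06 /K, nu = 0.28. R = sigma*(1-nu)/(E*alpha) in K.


R = 168*(1-0.28)/(362*1000*9.6e-06) = 35 K

35


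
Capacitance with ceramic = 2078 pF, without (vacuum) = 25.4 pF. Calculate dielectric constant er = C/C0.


er = 2078 / 25.4 = 81.81

81.81


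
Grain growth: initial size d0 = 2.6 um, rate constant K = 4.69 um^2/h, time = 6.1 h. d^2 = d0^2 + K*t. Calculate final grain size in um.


d^2 = 2.6^2 + 4.69*6.1 = 35.369
d = sqrt(35.369) = 5.95 um

5.95


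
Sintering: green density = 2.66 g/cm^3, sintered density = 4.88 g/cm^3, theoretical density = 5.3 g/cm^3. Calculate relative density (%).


Relative = 4.88 / 5.3 * 100 = 92.1%

92.1


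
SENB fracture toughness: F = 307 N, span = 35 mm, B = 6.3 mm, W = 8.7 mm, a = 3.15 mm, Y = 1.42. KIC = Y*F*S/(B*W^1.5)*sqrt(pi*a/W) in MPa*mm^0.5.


KIC = 1.42*307*35/(6.3*8.7^1.5)*sqrt(pi*3.15/8.7) = 100.66

100.66


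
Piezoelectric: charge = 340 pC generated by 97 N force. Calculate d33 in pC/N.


d33 = 340 / 97 = 3.5 pC/N

3.5


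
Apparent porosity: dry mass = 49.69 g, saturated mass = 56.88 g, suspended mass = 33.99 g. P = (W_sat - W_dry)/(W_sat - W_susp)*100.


P = (56.88 - 49.69) / (56.88 - 33.99) * 100 = 7.19 / 22.89 * 100 = 31.4%

31.4


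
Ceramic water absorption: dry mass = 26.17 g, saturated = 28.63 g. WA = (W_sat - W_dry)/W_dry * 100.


WA = (28.63 - 26.17) / 26.17 * 100 = 9.4%

9.4


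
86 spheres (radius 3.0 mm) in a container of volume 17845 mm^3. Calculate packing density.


V_sphere = 4/3*pi*3.0^3 = 113.0973 mm^3
Total V = 86*113.0973 = 9726.3678 mm^3
PD = 9726.3678 / 17845 = 0.545

0.545


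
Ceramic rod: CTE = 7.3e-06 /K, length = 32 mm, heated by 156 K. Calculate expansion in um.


dL = 7.3e-06 * 32 * 156 * 1000 = 36.442 um

36.442


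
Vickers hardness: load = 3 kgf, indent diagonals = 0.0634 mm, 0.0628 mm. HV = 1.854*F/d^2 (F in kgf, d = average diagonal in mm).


d_avg = (0.0634+0.0628)/2 = 0.0631 mm
HV = 1.854*3/0.0631^2 = 1397

1397


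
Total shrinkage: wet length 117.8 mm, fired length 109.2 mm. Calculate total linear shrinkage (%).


TS = (117.8 - 109.2) / 117.8 * 100 = 7.3%

7.3


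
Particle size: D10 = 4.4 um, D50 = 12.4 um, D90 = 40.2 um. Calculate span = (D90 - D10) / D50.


Span = (40.2 - 4.4) / 12.4 = 35.8 / 12.4 = 2.887

2.887


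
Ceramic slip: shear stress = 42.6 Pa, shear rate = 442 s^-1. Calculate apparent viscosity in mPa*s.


eta = tau/gamma * 1000 = 42.6/442 * 1000 = 96.4 mPa*s

96.4


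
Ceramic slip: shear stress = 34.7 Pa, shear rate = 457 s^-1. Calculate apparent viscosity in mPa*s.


eta = tau/gamma * 1000 = 34.7/457 * 1000 = 75.9 mPa*s

75.9


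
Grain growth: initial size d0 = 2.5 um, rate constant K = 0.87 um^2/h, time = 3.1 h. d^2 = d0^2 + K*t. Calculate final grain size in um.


d^2 = 2.5^2 + 0.87*3.1 = 8.947
d = sqrt(8.947) = 2.99 um

2.99


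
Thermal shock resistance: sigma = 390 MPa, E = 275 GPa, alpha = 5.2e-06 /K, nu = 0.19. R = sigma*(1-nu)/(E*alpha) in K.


R = 390*(1-0.19)/(275*1000*5.2e-06) = 221 K

221


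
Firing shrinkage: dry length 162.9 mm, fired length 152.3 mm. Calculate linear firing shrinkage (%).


FS = (162.9 - 152.3) / 162.9 * 100 = 6.51%

6.51


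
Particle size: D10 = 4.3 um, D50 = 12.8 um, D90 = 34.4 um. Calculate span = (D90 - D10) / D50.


Span = (34.4 - 4.3) / 12.8 = 30.1 / 12.8 = 2.352

2.352


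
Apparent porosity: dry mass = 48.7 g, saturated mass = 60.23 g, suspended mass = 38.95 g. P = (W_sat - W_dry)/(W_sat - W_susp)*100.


P = (60.23 - 48.7) / (60.23 - 38.95) * 100 = 11.53 / 21.28 * 100 = 54.2%

54.2


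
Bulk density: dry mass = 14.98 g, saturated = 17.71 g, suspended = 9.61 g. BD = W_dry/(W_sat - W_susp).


BD = 14.98 / (17.71 - 9.61) = 14.98 / 8.1 = 1.849 g/cm^3

1.849


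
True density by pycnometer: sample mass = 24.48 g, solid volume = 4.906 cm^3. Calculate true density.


TD = 24.48 / 4.906 = 4.99 g/cm^3

4.99


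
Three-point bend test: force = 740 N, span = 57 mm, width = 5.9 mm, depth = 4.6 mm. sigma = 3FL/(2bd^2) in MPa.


sigma = 3*740*57/(2*5.9*4.6^2) = 506.8 MPa

506.8


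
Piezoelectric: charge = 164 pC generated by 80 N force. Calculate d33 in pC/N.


d33 = 164 / 80 = 2.1 pC/N

2.1


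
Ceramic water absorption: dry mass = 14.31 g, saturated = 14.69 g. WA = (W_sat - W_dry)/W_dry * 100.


WA = (14.69 - 14.31) / 14.31 * 100 = 2.66%

2.66


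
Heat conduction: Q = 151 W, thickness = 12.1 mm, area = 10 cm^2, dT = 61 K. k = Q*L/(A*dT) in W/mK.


k = 151*12.1/1000/(10/10000*61) = 29.95 W/mK

29.95


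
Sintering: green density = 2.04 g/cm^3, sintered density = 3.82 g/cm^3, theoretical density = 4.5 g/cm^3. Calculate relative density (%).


Relative = 3.82 / 4.5 * 100 = 84.9%

84.9


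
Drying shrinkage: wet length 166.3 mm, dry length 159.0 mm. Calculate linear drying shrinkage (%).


DS = (166.3 - 159.0) / 166.3 * 100 = 4.39%

4.39


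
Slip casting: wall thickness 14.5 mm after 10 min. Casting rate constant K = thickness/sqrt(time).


K = 14.5 / sqrt(10) = 14.5 / 3.1623 = 4.585 mm/min^0.5

4.585


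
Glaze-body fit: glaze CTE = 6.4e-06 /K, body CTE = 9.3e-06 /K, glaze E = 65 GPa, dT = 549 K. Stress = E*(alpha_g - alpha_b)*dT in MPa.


Stress = 65*1000*(6.4e-06 - 9.3e-06)*549 = -103.5 MPa

-103.5


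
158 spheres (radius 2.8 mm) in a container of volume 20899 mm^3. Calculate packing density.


V_sphere = 4/3*pi*2.8^3 = 91.9523 mm^3
Total V = 158*91.9523 = 14528.4634 mm^3
PD = 14528.4634 / 20899 = 0.695

0.695


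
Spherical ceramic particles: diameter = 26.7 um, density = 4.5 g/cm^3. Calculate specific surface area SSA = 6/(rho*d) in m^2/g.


SSA = 6 / (4.5 * 26.7) = 0.05 m^2/g

0.05


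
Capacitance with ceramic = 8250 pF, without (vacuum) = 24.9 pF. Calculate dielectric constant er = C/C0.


er = 8250 / 24.9 = 331.33

331.33


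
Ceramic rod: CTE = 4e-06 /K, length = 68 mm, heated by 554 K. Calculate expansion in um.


dL = 4e-06 * 68 * 554 * 1000 = 150.688 um

150.688


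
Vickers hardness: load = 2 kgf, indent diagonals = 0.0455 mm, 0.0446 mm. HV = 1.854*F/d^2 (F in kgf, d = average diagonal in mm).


d_avg = (0.0455+0.0446)/2 = 0.04505 mm
HV = 1.854*2/0.04505^2 = 1827

1827


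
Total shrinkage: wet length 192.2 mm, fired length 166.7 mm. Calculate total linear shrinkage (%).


TS = (192.2 - 166.7) / 192.2 * 100 = 13.27%

13.27


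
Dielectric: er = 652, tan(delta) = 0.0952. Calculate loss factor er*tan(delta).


Loss = 652 * 0.0952 = 62.07

62.07


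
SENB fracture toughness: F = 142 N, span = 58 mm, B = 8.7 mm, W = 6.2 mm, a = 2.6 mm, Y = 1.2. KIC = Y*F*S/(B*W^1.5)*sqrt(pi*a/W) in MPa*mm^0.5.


KIC = 1.2*142*58/(8.7*6.2^1.5)*sqrt(pi*2.6/6.2) = 84.46

84.46


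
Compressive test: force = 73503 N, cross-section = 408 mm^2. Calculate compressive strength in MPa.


CS = 73503 / 408 = 180.2 MPa

180.2


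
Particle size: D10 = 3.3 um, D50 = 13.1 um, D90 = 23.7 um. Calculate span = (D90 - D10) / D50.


Span = (23.7 - 3.3) / 13.1 = 20.4 / 13.1 = 1.557

1.557


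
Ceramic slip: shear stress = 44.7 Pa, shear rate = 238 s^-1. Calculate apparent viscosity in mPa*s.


eta = tau/gamma * 1000 = 44.7/238 * 1000 = 187.8 mPa*s

187.8


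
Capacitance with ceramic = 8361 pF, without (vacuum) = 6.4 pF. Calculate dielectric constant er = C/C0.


er = 8361 / 6.4 = 1306.41

1306.41


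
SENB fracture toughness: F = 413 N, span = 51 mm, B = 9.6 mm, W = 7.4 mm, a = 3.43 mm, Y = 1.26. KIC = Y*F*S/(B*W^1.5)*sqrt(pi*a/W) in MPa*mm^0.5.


KIC = 1.26*413*51/(9.6*7.4^1.5)*sqrt(pi*3.43/7.4) = 165.72

165.72


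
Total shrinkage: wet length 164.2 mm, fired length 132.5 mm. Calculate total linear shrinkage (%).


TS = (164.2 - 132.5) / 164.2 * 100 = 19.31%

19.31


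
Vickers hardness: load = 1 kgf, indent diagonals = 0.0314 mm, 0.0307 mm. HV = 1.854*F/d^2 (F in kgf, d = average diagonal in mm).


d_avg = (0.0314+0.0307)/2 = 0.03105 mm
HV = 1.854*1/0.03105^2 = 1923

1923


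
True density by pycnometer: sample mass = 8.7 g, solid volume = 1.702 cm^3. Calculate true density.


TD = 8.7 / 1.702 = 5.112 g/cm^3

5.112


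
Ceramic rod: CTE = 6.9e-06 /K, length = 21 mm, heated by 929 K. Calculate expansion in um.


dL = 6.9e-06 * 21 * 929 * 1000 = 134.612 um

134.612


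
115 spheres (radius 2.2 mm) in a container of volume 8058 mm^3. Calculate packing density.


V_sphere = 4/3*pi*2.2^3 = 44.6022 mm^3
Total V = 115*44.6022 = 5129.253 mm^3
PD = 5129.253 / 8058 = 0.637

0.637


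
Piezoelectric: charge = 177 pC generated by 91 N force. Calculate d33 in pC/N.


d33 = 177 / 91 = 1.9 pC/N

1.9


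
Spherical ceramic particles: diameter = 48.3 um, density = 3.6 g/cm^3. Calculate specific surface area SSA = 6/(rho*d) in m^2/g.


SSA = 6 / (3.6 * 48.3) = 0.035 m^2/g

0.035


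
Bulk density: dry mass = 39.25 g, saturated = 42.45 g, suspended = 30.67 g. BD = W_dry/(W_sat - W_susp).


BD = 39.25 / (42.45 - 30.67) = 39.25 / 11.78 = 3.332 g/cm^3

3.332


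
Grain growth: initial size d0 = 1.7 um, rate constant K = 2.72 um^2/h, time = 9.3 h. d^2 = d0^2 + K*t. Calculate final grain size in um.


d^2 = 1.7^2 + 2.72*9.3 = 28.186
d = sqrt(28.186) = 5.31 um

5.31


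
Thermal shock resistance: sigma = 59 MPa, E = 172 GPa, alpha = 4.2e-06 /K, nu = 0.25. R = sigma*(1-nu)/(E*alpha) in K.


R = 59*(1-0.25)/(172*1000*4.2e-06) = 61 K

61


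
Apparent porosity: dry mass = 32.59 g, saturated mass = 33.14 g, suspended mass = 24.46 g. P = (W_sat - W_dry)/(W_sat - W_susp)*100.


P = (33.14 - 32.59) / (33.14 - 24.46) * 100 = 0.55 / 8.68 * 100 = 6.3%

6.3


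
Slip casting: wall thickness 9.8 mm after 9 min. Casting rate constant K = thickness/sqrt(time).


K = 9.8 / sqrt(9) = 9.8 / 3.0 = 3.267 mm/min^0.5

3.267


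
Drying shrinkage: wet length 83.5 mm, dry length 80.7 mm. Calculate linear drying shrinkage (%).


DS = (83.5 - 80.7) / 83.5 * 100 = 3.35%

3.35


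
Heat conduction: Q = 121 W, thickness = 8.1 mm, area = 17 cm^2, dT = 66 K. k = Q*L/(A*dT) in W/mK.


k = 121*8.1/1000/(17/10000*66) = 8.74 W/mK

8.74


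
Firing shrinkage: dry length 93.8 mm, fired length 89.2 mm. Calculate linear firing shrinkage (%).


FS = (93.8 - 89.2) / 93.8 * 100 = 4.9%

4.9


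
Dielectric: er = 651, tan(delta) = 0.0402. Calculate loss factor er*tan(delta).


Loss = 651 * 0.0402 = 26.17

26.17


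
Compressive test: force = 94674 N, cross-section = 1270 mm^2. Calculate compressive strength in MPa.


CS = 94674 / 1270 = 74.5 MPa

74.5


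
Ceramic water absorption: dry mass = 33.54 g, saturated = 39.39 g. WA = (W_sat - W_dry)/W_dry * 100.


WA = (39.39 - 33.54) / 33.54 * 100 = 17.44%

17.44


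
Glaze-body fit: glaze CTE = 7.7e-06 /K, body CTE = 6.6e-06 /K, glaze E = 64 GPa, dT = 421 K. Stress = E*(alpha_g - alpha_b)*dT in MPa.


Stress = 64*1000*(7.7e-06 - 6.6e-06)*421 = 29.6 MPa

29.6


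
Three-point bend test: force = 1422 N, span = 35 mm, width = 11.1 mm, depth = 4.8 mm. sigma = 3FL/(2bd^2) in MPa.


sigma = 3*1422*35/(2*11.1*4.8^2) = 291.9 MPa

291.9


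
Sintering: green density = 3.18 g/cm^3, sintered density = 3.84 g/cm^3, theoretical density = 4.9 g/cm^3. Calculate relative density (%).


Relative = 3.84 / 4.9 * 100 = 78.4%

78.4


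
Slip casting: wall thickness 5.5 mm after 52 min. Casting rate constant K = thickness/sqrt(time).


K = 5.5 / sqrt(52) = 5.5 / 7.2111 = 0.763 mm/min^0.5

0.763


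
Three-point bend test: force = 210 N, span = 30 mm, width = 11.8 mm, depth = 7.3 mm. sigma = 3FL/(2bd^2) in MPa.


sigma = 3*210*30/(2*11.8*7.3^2) = 15.0 MPa

15.0


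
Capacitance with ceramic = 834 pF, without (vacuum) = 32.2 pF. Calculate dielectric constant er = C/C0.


er = 834 / 32.2 = 25.9

25.9


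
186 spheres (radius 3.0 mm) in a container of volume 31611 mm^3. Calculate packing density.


V_sphere = 4/3*pi*3.0^3 = 113.0973 mm^3
Total V = 186*113.0973 = 21036.0978 mm^3
PD = 21036.0978 / 31611 = 0.665

0.665


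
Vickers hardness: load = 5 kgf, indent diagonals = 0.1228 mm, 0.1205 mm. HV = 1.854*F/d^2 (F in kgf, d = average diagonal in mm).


d_avg = (0.1228+0.1205)/2 = 0.12165 mm
HV = 1.854*5/0.12165^2 = 626

626


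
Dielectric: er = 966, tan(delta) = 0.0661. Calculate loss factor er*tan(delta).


Loss = 966 * 0.0661 = 63.853

63.853


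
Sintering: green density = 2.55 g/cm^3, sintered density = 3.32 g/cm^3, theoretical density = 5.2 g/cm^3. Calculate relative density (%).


Relative = 3.32 / 5.2 * 100 = 63.8%

63.8


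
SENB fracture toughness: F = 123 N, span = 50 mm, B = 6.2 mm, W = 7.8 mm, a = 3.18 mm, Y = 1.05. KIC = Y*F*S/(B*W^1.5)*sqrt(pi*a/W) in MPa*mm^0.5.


KIC = 1.05*123*50/(6.2*7.8^1.5)*sqrt(pi*3.18/7.8) = 54.11

54.11


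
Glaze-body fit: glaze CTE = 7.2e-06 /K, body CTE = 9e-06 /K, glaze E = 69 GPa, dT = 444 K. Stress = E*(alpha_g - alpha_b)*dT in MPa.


Stress = 69*1000*(7.2e-06 - 9e-06)*444 = -55.1 MPa

-55.1


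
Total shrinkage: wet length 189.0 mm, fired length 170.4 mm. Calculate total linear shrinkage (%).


TS = (189.0 - 170.4) / 189.0 * 100 = 9.84%

9.84


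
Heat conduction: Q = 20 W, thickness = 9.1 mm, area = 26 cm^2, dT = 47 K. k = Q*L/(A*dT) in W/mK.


k = 20*9.1/1000/(26/10000*47) = 1.49 W/mK

1.49


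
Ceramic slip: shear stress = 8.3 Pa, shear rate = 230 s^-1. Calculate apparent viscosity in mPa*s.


eta = tau/gamma * 1000 = 8.3/230 * 1000 = 36.1 mPa*s

36.1


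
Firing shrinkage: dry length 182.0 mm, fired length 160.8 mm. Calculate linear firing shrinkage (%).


FS = (182.0 - 160.8) / 182.0 * 100 = 11.65%

11.65


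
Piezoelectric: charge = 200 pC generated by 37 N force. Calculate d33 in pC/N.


d33 = 200 / 37 = 5.4 pC/N

5.4


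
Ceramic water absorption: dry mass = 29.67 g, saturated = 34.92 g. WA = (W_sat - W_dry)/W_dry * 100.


WA = (34.92 - 29.67) / 29.67 * 100 = 17.69%

17.69


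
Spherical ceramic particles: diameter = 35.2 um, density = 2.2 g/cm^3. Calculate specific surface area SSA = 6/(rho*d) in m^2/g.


SSA = 6 / (2.2 * 35.2) = 0.077 m^2/g

0.077


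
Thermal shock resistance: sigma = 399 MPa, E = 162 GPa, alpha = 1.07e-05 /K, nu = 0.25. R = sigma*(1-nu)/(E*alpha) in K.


R = 399*(1-0.25)/(162*1000*1.07e-05) = 173 K

173


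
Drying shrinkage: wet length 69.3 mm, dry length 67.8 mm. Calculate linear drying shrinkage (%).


DS = (69.3 - 67.8) / 69.3 * 100 = 2.16%

2.16


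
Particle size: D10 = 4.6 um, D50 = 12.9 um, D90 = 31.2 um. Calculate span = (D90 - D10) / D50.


Span = (31.2 - 4.6) / 12.9 = 26.6 / 12.9 = 2.062

2.062


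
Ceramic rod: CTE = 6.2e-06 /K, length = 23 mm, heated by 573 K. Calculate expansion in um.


dL = 6.2e-06 * 23 * 573 * 1000 = 81.71 um

81.71


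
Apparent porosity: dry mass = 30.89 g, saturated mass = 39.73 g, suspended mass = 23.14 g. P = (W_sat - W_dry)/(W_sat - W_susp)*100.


P = (39.73 - 30.89) / (39.73 - 23.14) * 100 = 8.84 / 16.59 * 100 = 53.3%

53.3


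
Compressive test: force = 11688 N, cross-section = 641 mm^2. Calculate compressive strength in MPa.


CS = 11688 / 641 = 18.2 MPa

18.2


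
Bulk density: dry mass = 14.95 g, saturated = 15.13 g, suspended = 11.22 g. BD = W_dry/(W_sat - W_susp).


BD = 14.95 / (15.13 - 11.22) = 14.95 / 3.91 = 3.824 g/cm^3

3.824


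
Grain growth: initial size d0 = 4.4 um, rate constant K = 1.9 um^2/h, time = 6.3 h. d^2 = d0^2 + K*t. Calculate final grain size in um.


d^2 = 4.4^2 + 1.9*6.3 = 31.33
d = sqrt(31.33) = 5.6 um

5.6


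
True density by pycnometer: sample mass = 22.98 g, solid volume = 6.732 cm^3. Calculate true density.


TD = 22.98 / 6.732 = 3.414 g/cm^3

3.414


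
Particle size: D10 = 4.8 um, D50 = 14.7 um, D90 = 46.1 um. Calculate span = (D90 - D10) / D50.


Span = (46.1 - 4.8) / 14.7 = 41.3 / 14.7 = 2.81

2.81


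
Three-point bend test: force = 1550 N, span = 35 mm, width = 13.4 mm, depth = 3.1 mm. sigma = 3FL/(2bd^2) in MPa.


sigma = 3*1550*35/(2*13.4*3.1^2) = 631.9 MPa

631.9


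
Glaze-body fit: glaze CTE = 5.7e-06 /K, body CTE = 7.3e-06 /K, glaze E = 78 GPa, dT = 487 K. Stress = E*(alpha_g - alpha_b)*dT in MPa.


Stress = 78*1000*(5.7e-06 - 7.3e-06)*487 = -60.8 MPa

-60.8


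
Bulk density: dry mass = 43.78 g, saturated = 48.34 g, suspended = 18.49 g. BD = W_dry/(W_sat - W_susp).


BD = 43.78 / (48.34 - 18.49) = 43.78 / 29.85 = 1.467 g/cm^3

1.467


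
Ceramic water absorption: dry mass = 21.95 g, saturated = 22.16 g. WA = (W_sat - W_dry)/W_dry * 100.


WA = (22.16 - 21.95) / 21.95 * 100 = 0.96%

0.96


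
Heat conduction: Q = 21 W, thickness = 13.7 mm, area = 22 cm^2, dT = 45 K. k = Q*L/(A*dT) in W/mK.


k = 21*13.7/1000/(22/10000*45) = 2.91 W/mK

2.91


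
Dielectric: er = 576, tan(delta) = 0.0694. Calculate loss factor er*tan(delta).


Loss = 576 * 0.0694 = 39.974

39.974


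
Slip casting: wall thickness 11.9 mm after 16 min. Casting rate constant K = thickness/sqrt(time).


K = 11.9 / sqrt(16) = 11.9 / 4.0 = 2.975 mm/min^0.5

2.975


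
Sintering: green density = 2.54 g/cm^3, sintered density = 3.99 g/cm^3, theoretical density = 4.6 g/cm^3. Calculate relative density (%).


Relative = 3.99 / 4.6 * 100 = 86.7%

86.7


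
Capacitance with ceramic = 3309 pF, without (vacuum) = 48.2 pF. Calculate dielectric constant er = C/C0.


er = 3309 / 48.2 = 68.65

68.65


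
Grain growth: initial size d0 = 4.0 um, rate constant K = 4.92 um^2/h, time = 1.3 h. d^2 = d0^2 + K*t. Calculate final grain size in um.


d^2 = 4.0^2 + 4.92*1.3 = 22.396
d = sqrt(22.396) = 4.73 um

4.73


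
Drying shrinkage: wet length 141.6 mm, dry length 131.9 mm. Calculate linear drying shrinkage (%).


DS = (141.6 - 131.9) / 141.6 * 100 = 6.85%

6.85


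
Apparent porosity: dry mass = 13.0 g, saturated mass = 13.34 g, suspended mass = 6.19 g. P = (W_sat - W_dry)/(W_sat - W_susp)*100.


P = (13.34 - 13.0) / (13.34 - 6.19) * 100 = 0.34 / 7.15 * 100 = 4.8%

4.8


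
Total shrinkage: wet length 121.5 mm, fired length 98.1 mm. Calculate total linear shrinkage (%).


TS = (121.5 - 98.1) / 121.5 * 100 = 19.26%

19.26


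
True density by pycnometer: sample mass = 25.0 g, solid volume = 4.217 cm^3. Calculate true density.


TD = 25.0 / 4.217 = 5.928 g/cm^3

5.928


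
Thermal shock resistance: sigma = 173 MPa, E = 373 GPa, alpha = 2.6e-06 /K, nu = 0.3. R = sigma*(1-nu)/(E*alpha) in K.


R = 173*(1-0.3)/(373*1000*2.6e-06) = 125 K

125


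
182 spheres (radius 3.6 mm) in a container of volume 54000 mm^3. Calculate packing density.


V_sphere = 4/3*pi*3.6^3 = 195.4322 mm^3
Total V = 182*195.4322 = 35568.6604 mm^3
PD = 35568.6604 / 54000 = 0.659

0.659


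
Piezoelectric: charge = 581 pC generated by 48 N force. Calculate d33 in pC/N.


d33 = 581 / 48 = 12.1 pC/N

12.1


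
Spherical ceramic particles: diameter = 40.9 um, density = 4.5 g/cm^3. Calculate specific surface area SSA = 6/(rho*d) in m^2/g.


SSA = 6 / (4.5 * 40.9) = 0.033 m^2/g

0.033


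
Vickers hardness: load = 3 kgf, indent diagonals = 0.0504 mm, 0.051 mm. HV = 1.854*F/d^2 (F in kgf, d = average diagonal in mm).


d_avg = (0.0504+0.051)/2 = 0.0507 mm
HV = 1.854*3/0.0507^2 = 2164

2164


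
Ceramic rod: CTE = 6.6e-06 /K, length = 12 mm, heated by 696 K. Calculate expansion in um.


dL = 6.6e-06 * 12 * 696 * 1000 = 55.123 um

55.123


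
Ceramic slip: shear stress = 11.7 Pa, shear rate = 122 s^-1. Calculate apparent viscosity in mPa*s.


eta = tau/gamma * 1000 = 11.7/122 * 1000 = 95.9 mPa*s

95.9


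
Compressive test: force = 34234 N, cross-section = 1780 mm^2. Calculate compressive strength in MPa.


CS = 34234 / 1780 = 19.2 MPa

19.2
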